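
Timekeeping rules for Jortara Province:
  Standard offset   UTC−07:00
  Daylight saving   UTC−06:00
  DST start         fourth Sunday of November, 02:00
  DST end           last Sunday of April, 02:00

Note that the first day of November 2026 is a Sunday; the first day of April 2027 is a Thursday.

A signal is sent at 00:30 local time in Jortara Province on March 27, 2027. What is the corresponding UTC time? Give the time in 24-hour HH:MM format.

1 November 2026 is a Sunday, so the first Sunday is November 1 and the fourth is November 22.
1 April 2027 is a Thursday, so Sundays fall on 4, 11, 18, 25; the last is April 25.
Daylight saving runs 22 November 2026 – 25 April 2027; March 27, 2027 is inside that window, so Jortara Province is at UTC−06:00.
00:30 local + 6h = 06:30 UTC.

06:30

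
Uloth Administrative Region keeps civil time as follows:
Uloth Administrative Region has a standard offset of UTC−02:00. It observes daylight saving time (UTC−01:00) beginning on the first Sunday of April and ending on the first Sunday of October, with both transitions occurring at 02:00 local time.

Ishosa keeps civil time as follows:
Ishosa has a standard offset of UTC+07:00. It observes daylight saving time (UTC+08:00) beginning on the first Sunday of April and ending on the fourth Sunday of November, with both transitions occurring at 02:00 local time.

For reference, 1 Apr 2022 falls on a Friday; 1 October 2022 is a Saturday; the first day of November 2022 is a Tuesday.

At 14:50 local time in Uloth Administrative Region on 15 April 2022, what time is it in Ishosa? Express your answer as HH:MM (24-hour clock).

23:50

1 April 2022 is a Friday, so the first Sunday is April 3.
1 October 2022 is a Saturday, so the first Sunday is October 2.
15 April 2022 lies within the daylight-saving period (3 April – 2 October), so Uloth Administrative Region is on daylight time, UTC−01:00.
14:50 Uloth Administrative Region + 1h = 15:50 UTC.
1 April 2022 is a Friday, so the first Sunday is April 3.
1 November 2022 is a Tuesday, so the first Sunday is November 6 and the fourth is November 27.
At the standard offset (UTC+07:00), 15:50 UTC + 7h = 22:50 Ishosa standard time.
The standard-time date in Ishosa, 15 April 2022, lies within the daylight-saving period (3 April – 27 November), so Ishosa is on daylight time, UTC+08:00.
15:50 UTC + 8h = 23:50 Ishosa.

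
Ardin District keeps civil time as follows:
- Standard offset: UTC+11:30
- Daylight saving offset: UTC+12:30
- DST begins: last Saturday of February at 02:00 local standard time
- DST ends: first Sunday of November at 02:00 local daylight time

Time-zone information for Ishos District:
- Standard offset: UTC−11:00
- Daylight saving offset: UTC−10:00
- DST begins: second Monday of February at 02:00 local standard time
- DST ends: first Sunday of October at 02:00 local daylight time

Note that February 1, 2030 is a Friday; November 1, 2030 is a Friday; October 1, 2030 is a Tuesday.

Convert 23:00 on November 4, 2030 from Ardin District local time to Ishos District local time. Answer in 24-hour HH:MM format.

1 February 2030 is a Friday, so Saturdays fall on 2, 9, 16, 23; the last is February 23.
1 November 2030 is a Friday, so the first Sunday is November 3.
November 4, 2030 does not fall between 23 February and 3 November, so daylight saving is not in effect and Ardin District is at UTC+11:30.
23:00 Ardin District − 11h30m = 11:30 UTC.
1 February 2030 is a Friday, so the first Monday is February 4 and the second is February 11.
1 October 2030 is a Tuesday, so the first Sunday is October 6.
At the standard offset (UTC−11:00), 11:30 UTC − 11h = 00:30 Ishos District standard time.
The standard-time date in Ishos District, November 4, 2030, is outside the daylight-saving period (11 February – 6 October), so Ishos District is on standard time, UTC−11:00.
11:30 UTC − 11h = 00:30 Ishos District.

00:30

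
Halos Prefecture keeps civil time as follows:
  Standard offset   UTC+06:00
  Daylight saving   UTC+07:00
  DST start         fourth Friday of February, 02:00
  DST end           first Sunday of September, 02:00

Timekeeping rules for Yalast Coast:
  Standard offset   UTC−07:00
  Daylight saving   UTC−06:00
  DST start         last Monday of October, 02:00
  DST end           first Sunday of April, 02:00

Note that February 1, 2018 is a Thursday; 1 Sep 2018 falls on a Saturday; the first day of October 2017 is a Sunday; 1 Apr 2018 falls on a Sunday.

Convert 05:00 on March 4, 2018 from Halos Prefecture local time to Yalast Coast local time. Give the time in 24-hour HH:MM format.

1 February 2018 is a Thursday, so the first Friday is February 2 and the fourth is February 23.
1 September 2018 is a Saturday, so the first Sunday is September 2.
March 4, 2018 lies within the daylight-saving period (23 February – 2 September), so Halos Prefecture is on daylight time, UTC+07:00.
05:00 Halos Prefecture − 7h = 22:00 UTC (rolling into the previous day, 3 March 2018).
1 October 2017 is a Sunday, so Mondays fall on 2, 9, 16, 23, 30; the last is October 30.
1 April 2018 is a Sunday, so the first Sunday is April 1.
At the standard offset (UTC−07:00), 22:00 UTC − 7h = 15:00 Yalast Coast standard time.
The standard-time date in Yalast Coast, March 3, 2018, falls between 30 October 2017 and 1 April 2018, so daylight saving is in effect and Yalast Coast is at UTC−06:00.
22:00 UTC − 6h = 16:00 Yalast Coast.

16:00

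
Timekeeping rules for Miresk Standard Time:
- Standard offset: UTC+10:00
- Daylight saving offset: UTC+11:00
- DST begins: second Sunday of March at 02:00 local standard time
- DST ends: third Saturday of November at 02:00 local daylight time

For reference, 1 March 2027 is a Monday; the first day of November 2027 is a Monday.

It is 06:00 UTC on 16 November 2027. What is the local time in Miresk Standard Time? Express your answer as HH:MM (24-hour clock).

17:00

1 March 2027 is a Monday, so the first Sunday is March 7 and the second is March 14.
1 November 2027 is a Monday, so the first Saturday is November 6 and the third is November 20.
At the standard offset (UTC+10:00), 06:00 UTC + 10h = 16:00 Miresk Standard Time standard time.
The standard-time date in Miresk Standard Time, 16 November 2027, falls between 14 March and 20 November, so daylight saving is in effect and Miresk Standard Time is at UTC+11:00.
06:00 UTC + 11h = 17:00 local.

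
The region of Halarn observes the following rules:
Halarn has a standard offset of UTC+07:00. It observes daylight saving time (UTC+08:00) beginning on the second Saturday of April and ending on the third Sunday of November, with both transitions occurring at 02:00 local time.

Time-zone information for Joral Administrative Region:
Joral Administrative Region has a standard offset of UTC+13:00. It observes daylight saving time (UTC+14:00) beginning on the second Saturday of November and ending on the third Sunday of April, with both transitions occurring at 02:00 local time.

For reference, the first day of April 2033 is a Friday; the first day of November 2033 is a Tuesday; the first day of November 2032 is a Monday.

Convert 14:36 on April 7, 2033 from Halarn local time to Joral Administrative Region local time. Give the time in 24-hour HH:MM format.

21:36

1 April 2033 is a Friday, so the first Saturday is April 2 and the second is April 9.
1 November 2033 is a Tuesday, so the first Sunday is November 6 and the third is November 20.
April 7, 2033 does not fall between 9 April and 20 November, so daylight saving is not in effect and Halarn is at UTC+07:00.
14:36 Halarn − 7h = 07:36 UTC.
1 November 2032 is a Monday, so the first Saturday is November 6 and the second is November 13.
1 April 2033 is a Friday, so the first Sunday is April 3 and the third is April 17.
At the standard offset (UTC+13:00), 07:36 UTC + 13h = 20:36 Joral Administrative Region standard time.
The standard-time date in Joral Administrative Region, April 7, 2033, falls between 13 November 2032 and 17 April 2033, so daylight saving is in effect and Joral Administrative Region is at UTC+14:00.
07:36 UTC + 14h = 21:36 Joral Administrative Region.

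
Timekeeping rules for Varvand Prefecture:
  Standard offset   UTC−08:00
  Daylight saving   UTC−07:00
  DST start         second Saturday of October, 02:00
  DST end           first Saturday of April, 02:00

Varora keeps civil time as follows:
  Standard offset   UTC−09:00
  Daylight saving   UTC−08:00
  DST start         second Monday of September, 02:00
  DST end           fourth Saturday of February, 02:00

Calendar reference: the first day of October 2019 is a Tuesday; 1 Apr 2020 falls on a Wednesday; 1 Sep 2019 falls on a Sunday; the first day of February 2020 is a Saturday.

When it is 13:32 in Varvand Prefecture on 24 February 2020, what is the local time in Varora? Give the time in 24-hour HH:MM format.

1 October 2019 is a Tuesday, so the first Saturday is October 5 and the second is October 12.
1 April 2020 is a Wednesday, so the first Saturday is April 4.
Daylight saving runs 12 October 2019 – 4 April 2020; 24 February 2020 is inside that window, so Varvand Prefecture is at UTC−07:00.
13:32 Varvand Prefecture + 7h = 20:32 UTC.
1 September 2019 is a Sunday, so the first Monday is September 2 and the second is September 9.
1 February 2020 is a Saturday, so the first Saturday is February 1 and the fourth is February 22.
At the standard offset (UTC−09:00), 20:32 UTC − 9h = 11:32 Varora standard time.
The standard-time date in Varora, 24 February 2020, does not fall between 9 September 2019 and 22 February 2020, so daylight saving is not in effect and Varora is at UTC−09:00.
20:32 UTC − 9h = 11:32 Varora.

11:32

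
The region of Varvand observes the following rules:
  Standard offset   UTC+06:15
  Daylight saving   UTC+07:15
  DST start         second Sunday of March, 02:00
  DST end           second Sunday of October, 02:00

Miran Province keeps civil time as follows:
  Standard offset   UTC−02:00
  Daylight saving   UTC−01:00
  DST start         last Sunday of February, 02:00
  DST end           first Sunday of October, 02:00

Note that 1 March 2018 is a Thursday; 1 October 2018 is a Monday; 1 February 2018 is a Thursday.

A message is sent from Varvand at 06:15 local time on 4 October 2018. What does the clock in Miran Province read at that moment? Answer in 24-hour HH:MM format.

22:00

1 March 2018 is a Thursday, so the first Sunday is March 4 and the second is March 11.
1 October 2018 is a Monday, so the first Sunday is October 7 and the second is October 14.
Daylight saving runs 11 March – 14 October; 4 October 2018 is inside that window, so Varvand is at UTC+07:15.
06:15 Varvand − 7h15m = 23:00 UTC (rolling into the previous day, 3 October 2018).
1 February 2018 is a Thursday, so Sundays fall on 4, 11, 18, 25; the last is February 25.
1 October 2018 is a Monday, so the first Sunday is October 7.
At the standard offset (UTC−02:00), 23:00 UTC − 2h = 21:00 Miran Province standard time.
The standard-time date in Miran Province, 3 October 2018, lies within the daylight-saving period (25 February – 7 October), so Miran Province is on daylight time, UTC−01:00.
23:00 UTC − 1h = 22:00 Miran Province.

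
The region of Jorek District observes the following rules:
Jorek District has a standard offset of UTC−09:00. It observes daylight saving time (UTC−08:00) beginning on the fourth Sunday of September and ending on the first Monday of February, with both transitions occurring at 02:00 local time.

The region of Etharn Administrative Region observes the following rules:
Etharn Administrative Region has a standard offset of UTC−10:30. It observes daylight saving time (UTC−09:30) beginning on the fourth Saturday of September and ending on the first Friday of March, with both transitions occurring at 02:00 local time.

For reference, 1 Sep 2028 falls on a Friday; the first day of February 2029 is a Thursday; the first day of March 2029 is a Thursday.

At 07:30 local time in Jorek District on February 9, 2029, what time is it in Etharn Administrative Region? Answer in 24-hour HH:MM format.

07:00

1 September 2028 is a Friday, so the first Sunday is September 3 and the fourth is September 24.
1 February 2029 is a Thursday, so the first Monday is February 5.
Daylight saving runs 24 September 2028 – 5 February 2029; February 9, 2029 is outside that window, so Jorek District is on standard time at UTC−09:00.
07:30 Jorek District + 9h = 16:30 UTC.
1 September 2028 is a Friday, so the first Saturday is September 2 and the fourth is September 23.
1 March 2029 is a Thursday, so the first Friday is March 2.
At the standard offset (UTC−10:30), 16:30 UTC − 10h30m = 06:00 Etharn Administrative Region standard time.
The standard-time date in Etharn Administrative Region, February 9, 2029, falls between 23 September 2028 and 2 March 2029, so daylight saving is in effect and Etharn Administrative Region is at UTC−09:30.
16:30 UTC − 9h30m = 07:00 Etharn Administrative Region.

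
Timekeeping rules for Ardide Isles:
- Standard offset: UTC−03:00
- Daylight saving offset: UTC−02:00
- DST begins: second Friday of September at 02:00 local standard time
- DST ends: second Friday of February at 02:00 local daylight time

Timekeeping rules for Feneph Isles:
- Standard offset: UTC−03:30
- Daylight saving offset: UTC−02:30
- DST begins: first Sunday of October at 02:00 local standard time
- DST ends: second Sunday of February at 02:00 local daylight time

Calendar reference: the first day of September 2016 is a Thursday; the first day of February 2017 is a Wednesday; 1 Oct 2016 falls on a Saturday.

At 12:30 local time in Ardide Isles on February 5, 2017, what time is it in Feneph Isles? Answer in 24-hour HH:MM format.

12:00

1 September 2016 is a Thursday, so the first Friday is September 2 and the second is September 9.
1 February 2017 is a Wednesday, so the first Friday is February 3 and the second is February 10.
Daylight saving runs 9 September 2016 – 10 February 2017; February 5, 2017 is inside that window, so Ardide Isles is at UTC−02:00.
12:30 Ardide Isles + 2h = 14:30 UTC.
1 October 2016 is a Saturday, so the first Sunday is October 2.
1 February 2017 is a Wednesday, so the first Sunday is February 5 and the second is February 12.
At the standard offset (UTC−03:30), 14:30 UTC − 3h30m = 11:00 Feneph Isles standard time.
The standard-time date in Feneph Isles, February 5, 2017, falls between 2 October 2016 and 12 February 2017, so daylight saving is in effect and Feneph Isles is at UTC−02:30.
14:30 UTC − 2h30m = 12:00 Feneph Isles.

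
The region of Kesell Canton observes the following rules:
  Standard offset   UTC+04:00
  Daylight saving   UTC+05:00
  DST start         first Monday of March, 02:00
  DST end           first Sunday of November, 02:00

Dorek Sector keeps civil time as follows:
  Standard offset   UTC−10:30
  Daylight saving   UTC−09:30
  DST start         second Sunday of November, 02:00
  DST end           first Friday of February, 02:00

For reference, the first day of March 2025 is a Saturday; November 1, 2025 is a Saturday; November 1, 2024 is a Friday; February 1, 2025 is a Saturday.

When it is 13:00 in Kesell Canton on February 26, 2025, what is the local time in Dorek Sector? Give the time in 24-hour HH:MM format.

1 March 2025 is a Saturday, so the first Monday is March 3.
1 November 2025 is a Saturday, so the first Sunday is November 2.
February 26, 2025 does not fall between 3 March and 2 November, so daylight saving is not in effect and Kesell Canton is at UTC+04:00.
13:00 Kesell Canton − 4h = 09:00 UTC.
1 November 2024 is a Friday, so the first Sunday is November 3 and the second is November 10.
1 February 2025 is a Saturday, so the first Friday is February 7.
At the standard offset (UTC−10:30), 09:00 UTC − 10h30m = 22:30 Dorek Sector standard time (rolling into the previous day, 25 February 2025).
The standard-time date in Dorek Sector, February 25, 2025, does not fall between 10 November 2024 and 7 February 2025, so daylight saving is not in effect and Dorek Sector is at UTC−10:30.
09:00 UTC − 10h30m = 22:30 Dorek Sector (rolling into the previous day, 25 February 2025).

22:30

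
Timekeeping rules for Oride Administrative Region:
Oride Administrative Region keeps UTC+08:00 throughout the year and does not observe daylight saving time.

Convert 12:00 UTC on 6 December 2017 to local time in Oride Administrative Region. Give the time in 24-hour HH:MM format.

20:00

Oride Administrative Region stays on UTC+08:00 all year.
12:00 UTC + 8h = 20:00 local.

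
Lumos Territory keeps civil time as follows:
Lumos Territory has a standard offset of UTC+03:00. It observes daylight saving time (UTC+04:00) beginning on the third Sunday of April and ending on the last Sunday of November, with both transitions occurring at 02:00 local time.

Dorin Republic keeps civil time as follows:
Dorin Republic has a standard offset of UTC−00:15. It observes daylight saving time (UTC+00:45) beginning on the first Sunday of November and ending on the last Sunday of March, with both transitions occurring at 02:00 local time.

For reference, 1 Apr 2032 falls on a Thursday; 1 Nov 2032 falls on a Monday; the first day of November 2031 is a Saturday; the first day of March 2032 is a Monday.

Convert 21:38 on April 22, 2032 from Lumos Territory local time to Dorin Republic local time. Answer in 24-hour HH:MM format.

1 April 2032 is a Thursday, so the first Sunday is April 4 and the third is April 18.
1 November 2032 is a Monday, so Sundays fall on 7, 14, 21, 28; the last is November 28.
April 22, 2032 falls between 18 April and 28 November, so daylight saving is in effect and Lumos Territory is at UTC+04:00.
21:38 Lumos Territory − 4h = 17:38 UTC.
1 November 2031 is a Saturday, so the first Sunday is November 2.
1 March 2032 is a Monday, so Sundays fall on 7, 14, 21, 28; the last is March 28.
At the standard offset (UTC−00:15), 17:38 UTC − 0h15m = 17:23 Dorin Republic standard time.
The standard-time date in Dorin Republic, April 22, 2032, does not fall between 2 November 2031 and 28 March 2032, so daylight saving is not in effect and Dorin Republic is at UTC−00:15.
17:38 UTC − 0h15m = 17:23 Dorin Republic.

17:23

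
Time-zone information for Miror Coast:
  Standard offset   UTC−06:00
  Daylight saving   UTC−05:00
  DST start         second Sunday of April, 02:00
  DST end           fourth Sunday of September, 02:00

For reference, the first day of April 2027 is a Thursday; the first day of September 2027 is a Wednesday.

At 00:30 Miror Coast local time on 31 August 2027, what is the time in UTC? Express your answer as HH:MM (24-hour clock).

05:30

1 April 2027 is a Thursday, so the first Sunday is April 4 and the second is April 11.
1 September 2027 is a Wednesday, so the first Sunday is September 5 and the fourth is September 26.
Daylight saving runs 11 April – 26 September; 31 August 2027 is inside that window, so Miror Coast is at UTC−05:00.
00:30 local + 5h = 05:30 UTC.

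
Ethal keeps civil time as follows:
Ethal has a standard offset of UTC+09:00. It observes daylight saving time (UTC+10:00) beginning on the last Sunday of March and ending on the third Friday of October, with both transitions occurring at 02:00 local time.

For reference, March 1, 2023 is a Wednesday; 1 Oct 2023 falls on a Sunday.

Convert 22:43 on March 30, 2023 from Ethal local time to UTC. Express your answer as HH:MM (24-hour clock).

12:43

1 March 2023 is a Wednesday, so Sundays fall on 5, 12, 19, 26; the last is March 26.
1 October 2023 is a Sunday, so the first Friday is October 6 and the third is October 20.
March 30, 2023 lies within the daylight-saving period (26 March – 20 October), so Ethal is on daylight time, UTC+10:00.
22:43 local − 10h = 12:43 UTC.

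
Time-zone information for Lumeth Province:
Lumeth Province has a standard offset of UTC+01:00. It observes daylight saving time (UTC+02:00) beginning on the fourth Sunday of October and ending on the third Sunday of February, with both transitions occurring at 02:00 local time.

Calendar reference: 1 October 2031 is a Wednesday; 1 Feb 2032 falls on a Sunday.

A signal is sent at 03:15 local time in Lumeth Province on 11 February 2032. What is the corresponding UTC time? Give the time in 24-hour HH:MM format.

1 October 2031 is a Wednesday, so the first Sunday is October 5 and the fourth is October 26.
1 February 2032 is a Sunday, so the first Sunday is February 1 and the third is February 15.
11 February 2032 lies within the daylight-saving period (26 October 2031 – 15 February 2032), so Lumeth Province is on daylight time, UTC+02:00.
03:15 local − 2h = 01:15 UTC.

01:15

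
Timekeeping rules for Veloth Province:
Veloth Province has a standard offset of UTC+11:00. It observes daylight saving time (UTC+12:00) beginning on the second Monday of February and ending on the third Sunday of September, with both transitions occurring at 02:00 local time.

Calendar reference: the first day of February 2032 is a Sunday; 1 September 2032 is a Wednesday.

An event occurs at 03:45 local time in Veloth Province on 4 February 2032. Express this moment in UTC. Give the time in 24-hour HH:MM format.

16:45

1 February 2032 is a Sunday, so the first Monday is February 2 and the second is February 9.
1 September 2032 is a Wednesday, so the first Sunday is September 5 and the third is September 19.
4 February 2032 is outside the daylight-saving period (9 February – 19 September), so Veloth Province is on standard time, UTC+11:00.
03:45 local − 11h = 16:45 UTC (rolling into the previous day, 3 February 2032).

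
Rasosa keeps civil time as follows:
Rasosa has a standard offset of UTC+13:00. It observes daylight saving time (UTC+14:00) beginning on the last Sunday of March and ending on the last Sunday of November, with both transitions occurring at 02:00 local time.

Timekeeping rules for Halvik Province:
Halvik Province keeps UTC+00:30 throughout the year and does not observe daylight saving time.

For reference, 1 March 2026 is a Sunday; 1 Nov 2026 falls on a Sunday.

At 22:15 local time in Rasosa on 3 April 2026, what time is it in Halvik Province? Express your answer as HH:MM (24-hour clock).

08:45

1 March 2026 is a Sunday, so Sundays fall on 1, 8, 15, 22, 29; the last is March 29.
1 November 2026 is a Sunday, so Sundays fall on 1, 8, 15, 22, 29; the last is November 29.
Daylight saving runs 29 March – 29 November; 3 April 2026 is inside that window, so Rasosa is at UTC+14:00.
22:15 Rasosa − 14h = 08:15 UTC.
Halvik Province stays on UTC+00:30 all year.
08:15 UTC + 0h30m = 08:45 Halvik Province.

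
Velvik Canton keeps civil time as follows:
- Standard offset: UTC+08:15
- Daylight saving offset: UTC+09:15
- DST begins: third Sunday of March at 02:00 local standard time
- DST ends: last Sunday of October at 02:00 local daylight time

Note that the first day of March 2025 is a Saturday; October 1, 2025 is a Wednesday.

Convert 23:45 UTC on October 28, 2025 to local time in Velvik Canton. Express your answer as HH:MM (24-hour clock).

1 March 2025 is a Saturday, so the first Sunday is March 2 and the third is March 16.
1 October 2025 is a Wednesday, so Sundays fall on 5, 12, 19, 26; the last is October 26.
At the standard offset (UTC+08:15), 23:45 UTC + 8h15m = 08:00 Velvik Canton standard time (rolling into the next day, 29 October 2025).
Daylight saving runs 16 March – 26 October; the standard-time date in Velvik Canton, October 29, 2025, is outside that window, so Velvik Canton is on standard time at UTC+08:15.
23:45 UTC + 8h15m = 08:00 local (rolling into the next day, 29 October 2025).

08:00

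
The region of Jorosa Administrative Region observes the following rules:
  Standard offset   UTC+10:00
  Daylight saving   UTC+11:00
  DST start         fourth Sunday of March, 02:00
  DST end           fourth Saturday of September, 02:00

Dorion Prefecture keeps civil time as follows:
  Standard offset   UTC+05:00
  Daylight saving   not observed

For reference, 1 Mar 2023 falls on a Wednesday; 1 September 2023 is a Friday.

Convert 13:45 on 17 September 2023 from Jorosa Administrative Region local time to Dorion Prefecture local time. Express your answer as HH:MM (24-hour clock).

07:45

1 March 2023 is a Wednesday, so the first Sunday is March 5 and the fourth is March 26.
1 September 2023 is a Friday, so the first Saturday is September 2 and the fourth is September 23.
17 September 2023 lies within the daylight-saving period (26 March – 23 September), so Jorosa Administrative Region is on daylight time, UTC+11:00.
13:45 Jorosa Administrative Region − 11h = 02:45 UTC.
Dorion Prefecture stays on UTC+05:00 all year.
02:45 UTC + 5h = 07:45 Dorion Prefecture.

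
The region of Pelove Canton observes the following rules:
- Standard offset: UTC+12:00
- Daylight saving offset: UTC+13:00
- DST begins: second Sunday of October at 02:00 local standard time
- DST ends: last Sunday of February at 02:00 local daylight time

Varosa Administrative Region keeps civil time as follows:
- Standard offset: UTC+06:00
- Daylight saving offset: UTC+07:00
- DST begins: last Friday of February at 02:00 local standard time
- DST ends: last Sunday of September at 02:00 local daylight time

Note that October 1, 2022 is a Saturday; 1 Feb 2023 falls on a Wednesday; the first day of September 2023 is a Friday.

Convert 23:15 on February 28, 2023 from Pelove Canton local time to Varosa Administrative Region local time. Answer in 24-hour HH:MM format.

1 October 2022 is a Saturday, so the first Sunday is October 2 and the second is October 9.
1 February 2023 is a Wednesday, so Sundays fall on 5, 12, 19, 26; the last is February 26.
February 28, 2023 is outside the daylight-saving period (9 October 2022 – 26 February 2023), so Pelove Canton is on standard time, UTC+12:00.
23:15 Pelove Canton − 12h = 11:15 UTC.
1 February 2023 is a Wednesday, so Fridays fall on 3, 10, 17, 24; the last is February 24.
1 September 2023 is a Friday, so Sundays fall on 3, 10, 17, 24; the last is September 24.
At the standard offset (UTC+06:00), 11:15 UTC + 6h = 17:15 Varosa Administrative Region standard time.
The standard-time date in Varosa Administrative Region, February 28, 2023, lies within the daylight-saving period (24 February – 24 September), so Varosa Administrative Region is on daylight time, UTC+07:00.
11:15 UTC + 7h = 18:15 Varosa Administrative Region.

18:15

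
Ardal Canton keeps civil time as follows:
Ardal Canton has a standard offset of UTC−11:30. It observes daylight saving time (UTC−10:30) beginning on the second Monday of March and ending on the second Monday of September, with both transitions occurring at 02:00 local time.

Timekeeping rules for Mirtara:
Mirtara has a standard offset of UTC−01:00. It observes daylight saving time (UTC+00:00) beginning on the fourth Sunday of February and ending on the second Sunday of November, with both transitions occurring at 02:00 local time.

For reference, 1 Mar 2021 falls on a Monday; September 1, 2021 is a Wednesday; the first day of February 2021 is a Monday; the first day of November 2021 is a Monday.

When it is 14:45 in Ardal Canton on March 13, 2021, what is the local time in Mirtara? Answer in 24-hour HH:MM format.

1 March 2021 is a Monday, so the first Monday is March 1 and the second is March 8.
1 September 2021 is a Wednesday, so the first Monday is September 6 and the second is September 13.
March 13, 2021 falls between 8 March and 13 September, so daylight saving is in effect and Ardal Canton is at UTC−10:30.
14:45 Ardal Canton + 10h30m = 01:15 UTC (rolling into the next day, 14 March 2021).
1 February 2021 is a Monday, so the first Sunday is February 7 and the fourth is February 28.
1 November 2021 is a Monday, so the first Sunday is November 7 and the second is November 14.
At the standard offset (UTC−01:00), 01:15 UTC − 1h = 00:15 Mirtara standard time.
The standard-time date in Mirtara, March 14, 2021, falls between 28 February and 14 November, so daylight saving is in effect and Mirtara is at UTC+00:00.
01:15 UTC + 0h = 01:15 Mirtara.

01:15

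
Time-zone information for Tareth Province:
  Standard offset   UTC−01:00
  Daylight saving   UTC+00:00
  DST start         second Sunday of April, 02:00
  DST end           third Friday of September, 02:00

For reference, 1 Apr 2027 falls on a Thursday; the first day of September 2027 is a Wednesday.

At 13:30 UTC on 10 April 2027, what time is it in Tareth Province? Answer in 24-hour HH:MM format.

12:30

1 April 2027 is a Thursday, so the first Sunday is April 4 and the second is April 11.
1 September 2027 is a Wednesday, so the first Friday is September 3 and the third is September 17.
At the standard offset (UTC−01:00), 13:30 UTC − 1h = 12:30 Tareth Province standard time.
The standard-time date in Tareth Province, 10 April 2027, does not fall between 11 April and 17 September, so daylight saving is not in effect and Tareth Province is at UTC−01:00.
13:30 UTC − 1h = 12:30 local.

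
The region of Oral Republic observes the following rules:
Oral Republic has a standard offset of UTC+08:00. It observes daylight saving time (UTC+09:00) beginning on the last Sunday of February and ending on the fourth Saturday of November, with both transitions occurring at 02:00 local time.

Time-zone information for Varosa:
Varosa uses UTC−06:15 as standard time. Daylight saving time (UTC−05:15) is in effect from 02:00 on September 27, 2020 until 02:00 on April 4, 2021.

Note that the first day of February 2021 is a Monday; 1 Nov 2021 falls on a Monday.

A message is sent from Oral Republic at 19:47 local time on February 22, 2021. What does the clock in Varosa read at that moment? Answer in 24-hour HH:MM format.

06:32

1 February 2021 is a Monday, so Sundays fall on 7, 14, 21, 28; the last is February 28.
1 November 2021 is a Monday, so the first Saturday is November 6 and the fourth is November 27.
February 22, 2021 is outside the daylight-saving period (28 February – 27 November), so Oral Republic is on standard time, UTC+08:00.
19:47 Oral Republic − 8h = 11:47 UTC.
At the standard offset (UTC−06:15), 11:47 UTC − 6h15m = 05:32 Varosa standard time.
The standard-time date in Varosa, February 22, 2021, lies within the daylight-saving period (27 September 2020 – 4 April 2021), so Varosa is on daylight time, UTC−05:15.
11:47 UTC − 5h15m = 06:32 Varosa.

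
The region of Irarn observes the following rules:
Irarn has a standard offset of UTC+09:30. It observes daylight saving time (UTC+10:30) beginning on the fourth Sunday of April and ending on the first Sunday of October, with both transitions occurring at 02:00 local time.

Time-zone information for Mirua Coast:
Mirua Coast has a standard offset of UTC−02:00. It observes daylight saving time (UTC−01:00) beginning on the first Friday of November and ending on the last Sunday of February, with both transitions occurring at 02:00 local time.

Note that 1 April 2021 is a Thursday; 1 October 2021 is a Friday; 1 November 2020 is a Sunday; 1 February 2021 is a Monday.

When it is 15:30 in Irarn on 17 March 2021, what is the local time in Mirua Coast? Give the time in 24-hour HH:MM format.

04:00

1 April 2021 is a Thursday, so the first Sunday is April 4 and the fourth is April 25.
1 October 2021 is a Friday, so the first Sunday is October 3.
17 March 2021 is outside the daylight-saving period (25 April – 3 October), so Irarn is on standard time, UTC+09:30.
15:30 Irarn − 9h30m = 06:00 UTC.
1 November 2020 is a Sunday, so the first Friday is November 6.
1 February 2021 is a Monday, so Sundays fall on 7, 14, 21, 28; the last is February 28.
At the standard offset (UTC−02:00), 06:00 UTC − 2h = 04:00 Mirua Coast standard time.
The standard-time date in Mirua Coast, 17 March 2021, is outside the daylight-saving period (6 November 2020 – 28 February 2021), so Mirua Coast is on standard time, UTC−02:00.
06:00 UTC − 2h = 04:00 Mirua Coast.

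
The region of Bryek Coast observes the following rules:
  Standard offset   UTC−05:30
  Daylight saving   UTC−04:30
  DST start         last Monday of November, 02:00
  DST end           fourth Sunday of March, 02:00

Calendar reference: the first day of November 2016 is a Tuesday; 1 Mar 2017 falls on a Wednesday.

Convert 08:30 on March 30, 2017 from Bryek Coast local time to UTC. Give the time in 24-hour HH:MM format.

14:00

1 November 2016 is a Tuesday, so Mondays fall on 7, 14, 21, 28; the last is November 28.
1 March 2017 is a Wednesday, so the first Sunday is March 5 and the fourth is March 26.
March 30, 2017 is outside the daylight-saving period (28 November 2016 – 26 March 2017), so Bryek Coast is on standard time, UTC−05:30.
08:30 local + 5h30m = 14:00 UTC.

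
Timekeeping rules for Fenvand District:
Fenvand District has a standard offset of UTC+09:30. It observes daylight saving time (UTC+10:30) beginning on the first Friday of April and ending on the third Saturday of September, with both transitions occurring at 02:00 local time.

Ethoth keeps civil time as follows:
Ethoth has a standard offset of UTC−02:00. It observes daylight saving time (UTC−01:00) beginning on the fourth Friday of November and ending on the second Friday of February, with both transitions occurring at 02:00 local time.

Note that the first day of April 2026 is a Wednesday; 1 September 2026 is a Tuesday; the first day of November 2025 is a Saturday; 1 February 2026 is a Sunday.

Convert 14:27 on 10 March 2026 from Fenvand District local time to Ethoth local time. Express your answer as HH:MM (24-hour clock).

1 April 2026 is a Wednesday, so the first Friday is April 3.
1 September 2026 is a Tuesday, so the first Saturday is September 5 and the third is September 19.
Daylight saving runs 3 April – 19 September; 10 March 2026 is outside that window, so Fenvand District is on standard time at UTC+09:30.
14:27 Fenvand District − 9h30m = 04:57 UTC.
1 November 2025 is a Saturday, so the first Friday is November 7 and the fourth is November 28.
1 February 2026 is a Sunday, so the first Friday is February 6 and the second is February 13.
At the standard offset (UTC−02:00), 04:57 UTC − 2h = 02:57 Ethoth standard time.
Daylight saving runs 28 November 2025 – 13 February 2026; the standard-time date in Ethoth, 10 March 2026, is outside that window, so Ethoth is on standard time at UTC−02:00.
04:57 UTC − 2h = 02:57 Ethoth.

02:57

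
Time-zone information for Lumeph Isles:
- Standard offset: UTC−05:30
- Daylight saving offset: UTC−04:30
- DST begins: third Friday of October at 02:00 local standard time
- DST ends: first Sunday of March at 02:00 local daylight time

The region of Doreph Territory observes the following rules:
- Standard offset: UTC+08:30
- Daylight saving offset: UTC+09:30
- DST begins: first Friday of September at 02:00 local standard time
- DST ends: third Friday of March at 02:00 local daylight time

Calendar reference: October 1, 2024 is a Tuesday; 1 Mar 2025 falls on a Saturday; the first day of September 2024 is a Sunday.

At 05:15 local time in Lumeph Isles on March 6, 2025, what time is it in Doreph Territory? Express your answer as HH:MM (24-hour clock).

1 October 2024 is a Tuesday, so the first Friday is October 4 and the third is October 18.
1 March 2025 is a Saturday, so the first Sunday is March 2.
March 6, 2025 does not fall between 18 October 2024 and 2 March 2025, so daylight saving is not in effect and Lumeph Isles is at UTC−05:30.
05:15 Lumeph Isles + 5h30m = 10:45 UTC.
1 September 2024 is a Sunday, so the first Friday is September 6.
1 March 2025 is a Saturday, so the first Friday is March 7 and the third is March 21.
At the standard offset (UTC+08:30), 10:45 UTC + 8h30m = 19:15 Doreph Territory standard time.
Daylight saving runs 6 September 2024 – 21 March 2025; the standard-time date in Doreph Territory, March 6, 2025, is inside that window, so Doreph Territory is at UTC+09:30.
10:45 UTC + 9h30m = 20:15 Doreph Territory.

20:15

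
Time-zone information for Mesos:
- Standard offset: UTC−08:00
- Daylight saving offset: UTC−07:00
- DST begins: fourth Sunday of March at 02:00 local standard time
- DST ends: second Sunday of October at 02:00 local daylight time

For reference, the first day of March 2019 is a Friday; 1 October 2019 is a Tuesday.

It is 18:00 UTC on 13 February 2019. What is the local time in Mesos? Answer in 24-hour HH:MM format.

1 March 2019 is a Friday, so the first Sunday is March 3 and the fourth is March 24.
1 October 2019 is a Tuesday, so the first Sunday is October 6 and the second is October 13.
At the standard offset (UTC−08:00), 18:00 UTC − 8h = 10:00 Mesos standard time.
Daylight saving runs 24 March – 13 October; the standard-time date in Mesos, 13 February 2019, is outside that window, so Mesos is on standard time at UTC−08:00.
18:00 UTC − 8h = 10:00 local.

10:00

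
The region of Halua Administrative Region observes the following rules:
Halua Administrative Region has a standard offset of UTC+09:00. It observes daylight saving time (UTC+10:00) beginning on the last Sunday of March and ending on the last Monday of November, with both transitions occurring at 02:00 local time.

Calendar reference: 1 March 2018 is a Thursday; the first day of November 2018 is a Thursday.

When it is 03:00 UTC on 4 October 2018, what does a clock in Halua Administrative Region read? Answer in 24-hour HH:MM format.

13:00

1 March 2018 is a Thursday, so Sundays fall on 4, 11, 18, 25; the last is March 25.
1 November 2018 is a Thursday, so Mondays fall on 5, 12, 19, 26; the last is November 26.
At the standard offset (UTC+09:00), 03:00 UTC + 9h = 12:00 Halua Administrative Region standard time.
The standard-time date in Halua Administrative Region, 4 October 2018, lies within the daylight-saving period (25 March – 26 November), so Halua Administrative Region is on daylight time, UTC+10:00.
03:00 UTC + 10h = 13:00 local.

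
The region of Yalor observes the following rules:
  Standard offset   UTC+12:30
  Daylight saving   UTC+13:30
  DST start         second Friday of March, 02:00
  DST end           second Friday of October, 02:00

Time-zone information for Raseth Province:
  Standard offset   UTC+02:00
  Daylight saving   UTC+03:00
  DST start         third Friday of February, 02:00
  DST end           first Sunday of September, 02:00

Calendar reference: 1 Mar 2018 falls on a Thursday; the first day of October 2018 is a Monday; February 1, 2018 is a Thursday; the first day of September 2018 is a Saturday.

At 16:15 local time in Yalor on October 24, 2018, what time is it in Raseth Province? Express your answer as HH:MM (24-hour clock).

05:45

1 March 2018 is a Thursday, so the first Friday is March 2 and the second is March 9.
1 October 2018 is a Monday, so the first Friday is October 5 and the second is October 12.
October 24, 2018 is outside the daylight-saving period (9 March – 12 October), so Yalor is on standard time, UTC+12:30.
16:15 Yalor − 12h30m = 03:45 UTC.
1 February 2018 is a Thursday, so the first Friday is February 2 and the third is February 16.
1 September 2018 is a Saturday, so the first Sunday is September 2.
At the standard offset (UTC+02:00), 03:45 UTC + 2h = 05:45 Raseth Province standard time.
The standard-time date in Raseth Province, October 24, 2018, is outside the daylight-saving period (16 February – 2 September), so Raseth Province is on standard time, UTC+02:00.
03:45 UTC + 2h = 05:45 Raseth Province.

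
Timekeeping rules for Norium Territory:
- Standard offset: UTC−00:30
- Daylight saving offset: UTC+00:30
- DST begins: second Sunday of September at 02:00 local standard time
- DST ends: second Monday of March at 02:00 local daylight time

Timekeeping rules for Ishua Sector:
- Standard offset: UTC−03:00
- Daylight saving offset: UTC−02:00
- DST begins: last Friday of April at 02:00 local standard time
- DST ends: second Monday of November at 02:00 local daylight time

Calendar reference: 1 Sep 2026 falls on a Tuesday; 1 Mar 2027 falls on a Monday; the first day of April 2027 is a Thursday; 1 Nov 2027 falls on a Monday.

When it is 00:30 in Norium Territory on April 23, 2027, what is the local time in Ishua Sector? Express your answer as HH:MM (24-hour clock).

1 September 2026 is a Tuesday, so the first Sunday is September 6 and the second is September 13.
1 March 2027 is a Monday, so the first Monday is March 1 and the second is March 8.
April 23, 2027 is outside the daylight-saving period (13 September 2026 – 8 March 2027), so Norium Territory is on standard time, UTC−00:30.
00:30 Norium Territory + 0h30m = 01:00 UTC.
1 April 2027 is a Thursday, so Fridays fall on 2, 9, 16, 23, 30; the last is April 30.
1 November 2027 is a Monday, so the first Monday is November 1 and the second is November 8.
At the standard offset (UTC−03:00), 01:00 UTC − 3h = 22:00 Ishua Sector standard time (rolling into the previous day, 22 April 2027).
The standard-time date in Ishua Sector, April 22, 2027, is outside the daylight-saving period (30 April – 8 November), so Ishua Sector is on standard time, UTC−03:00.
01:00 UTC − 3h = 22:00 Ishua Sector (rolling into the previous day, 22 April 2027).

22:00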